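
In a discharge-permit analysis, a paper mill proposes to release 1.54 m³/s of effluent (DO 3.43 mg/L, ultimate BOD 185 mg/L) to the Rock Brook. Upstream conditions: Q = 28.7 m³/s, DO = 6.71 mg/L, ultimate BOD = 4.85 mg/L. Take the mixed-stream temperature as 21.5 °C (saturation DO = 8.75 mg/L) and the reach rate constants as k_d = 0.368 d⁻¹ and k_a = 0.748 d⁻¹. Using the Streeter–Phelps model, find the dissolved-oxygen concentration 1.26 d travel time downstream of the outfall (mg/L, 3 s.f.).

DO ≈ 4.64 mg/L

Mixed DO = (28.7×6.71 + 1.54×3.43)/(28.7+1.54) = 197.9/30.24 = 6.543 mg/L.
Mixed L₀ = (28.7×4.85 + 1.54×185)/(30.24) = 424.1/30.24 = 14.02 mg/L.
Initial deficit D₀ = C_s − DO₀ = 8.75 − 6.543 = 2.207 mg/L.
D(1.26) = [0.368×14.02/(0.748−0.368)](e^(−0.368×1.26) − e^(−0.748×1.26)) + 2.207 e^(−0.748×1.26)
= 13.58 × (0.6290 − 0.3897) + 2.207 × 0.3897 = 4.110 mg/L.
DO = 8.75 − 4.110 = 4.640 mg/L.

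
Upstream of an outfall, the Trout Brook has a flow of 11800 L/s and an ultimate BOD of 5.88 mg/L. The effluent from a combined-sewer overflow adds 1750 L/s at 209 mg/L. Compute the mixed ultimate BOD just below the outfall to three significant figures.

Flow-weighted mixing: C = (Q_r C_r + Q_w C_w)/(Q_r + Q_w)
= (11800×5.88 + 1750×209)/(11800 + 1750) = 435100/13550 = 32.11 mg/L.

32.1 mg/L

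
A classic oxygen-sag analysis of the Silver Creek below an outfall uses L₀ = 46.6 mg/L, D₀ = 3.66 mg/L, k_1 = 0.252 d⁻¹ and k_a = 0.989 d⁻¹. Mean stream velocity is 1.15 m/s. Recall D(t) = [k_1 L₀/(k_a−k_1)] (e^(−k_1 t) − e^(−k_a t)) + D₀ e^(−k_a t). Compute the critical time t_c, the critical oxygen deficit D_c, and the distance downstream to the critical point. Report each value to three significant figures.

With k_a/k_1 = 3.925 and 1 − D₀(k_a−k_1)/(k_1 L₀) = 0.7703,
t_c = ln(3.925 × 0.7703) / (0.989 − 0.252) = ln(3.023) / 0.7370 = 1.106/0.7370 = 1.501 d.
D_c = (k_1/k_a) L₀ e^(−k_1 t_c) = (0.252/0.989) × 46.6 × e^(−0.252×1.501) = 0.2548 × 46.6 × 0.6850 = 8.134 mg/L.
x_c = v t_c = 1.15 m/s × 1.501 d × 86400 s/d = 149100 m ≈ 149 km.

t_c ≈ 1.50 d; D_c ≈ 8.13 mg/L; x_c ≈ 149 km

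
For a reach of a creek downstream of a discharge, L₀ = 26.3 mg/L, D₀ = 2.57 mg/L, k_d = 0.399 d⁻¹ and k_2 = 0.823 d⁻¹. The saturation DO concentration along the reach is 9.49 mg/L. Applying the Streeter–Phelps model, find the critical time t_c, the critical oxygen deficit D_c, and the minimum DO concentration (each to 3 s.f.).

At the critical point dD/dt = 0, so k_d L₀ e^(−k_d t) = k_2 D. Substituting D(t) from the Streeter–Phelps equation and solving for t gives
t_c = ln[(k_2/k_d)(1 − D₀(k_2−k_d)/(k_d L₀))] / (k_2−k_d).
Here k_2−k_d = 0.4240 d⁻¹ and 1 − D₀(k_2−k_d)/(k_d L₀) = 1 − 2.57×0.4240/(0.399×26.3) = 0.8962, so
t_c = ln(2.063 × 0.8962) / 0.4240 = 0.6144 / 0.4240 = 1.449 d.
D_c = (k_d/k_2) L₀ e^(−k_d t_c) = (0.399/0.823) × 26.3 × e^(−0.399×1.449) = 0.4848 × 26.3 × 0.5609 = 7.152 mg/L.
Minimum DO = C_s − D_c = 9.49 − 7.152 = 2.338 mg/L.

t_c ≈ 1.45 d; D_c ≈ 7.15 mg/L; min DO ≈ 2.34 mg/L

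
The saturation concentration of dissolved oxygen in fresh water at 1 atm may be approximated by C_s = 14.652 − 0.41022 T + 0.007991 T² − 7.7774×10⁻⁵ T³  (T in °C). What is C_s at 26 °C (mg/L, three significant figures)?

C_s ≈ 8.02 mg/L

C_s = 14.652 − 0.41022×26 + 0.007991×26² − 7.7774×10⁻⁵×26³ = 8.021 mg/L.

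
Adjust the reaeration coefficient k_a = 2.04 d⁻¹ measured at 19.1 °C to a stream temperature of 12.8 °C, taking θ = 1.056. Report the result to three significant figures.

k_a(T₂) = k_a(T₁) · θ^(T₂−T₁) = 2.04 × 1.056^(12.8−19.1)
= 2.04 × 1.056^-6.30 = 2.04 × 0.7094 = 1.447 d⁻¹.

k_a ≈ 1.45 d⁻¹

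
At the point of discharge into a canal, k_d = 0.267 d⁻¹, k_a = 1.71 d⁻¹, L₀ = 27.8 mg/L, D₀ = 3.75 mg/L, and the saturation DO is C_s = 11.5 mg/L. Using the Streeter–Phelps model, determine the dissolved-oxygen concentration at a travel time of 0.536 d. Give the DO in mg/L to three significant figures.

DO ≈ 7.60 mg/L

k_d L₀/(k_a−k_d) = 0.267×27.8/(1.71−0.267) = 7.423/1.443 = 5.144 mg/L.
e^(−k_d t) = e^(−0.267×0.5360) = 0.8667; e^(−k_a t) = e^(−1.71×0.5360) = 0.3999.
D = 5.144 × (0.8667 − 0.3999) + 3.75 × 0.3999 = 2.401 + 1.500 = 3.901 mg/L.
DO = C_s − D = 11.5 − 3.901 = 7.599 mg/L.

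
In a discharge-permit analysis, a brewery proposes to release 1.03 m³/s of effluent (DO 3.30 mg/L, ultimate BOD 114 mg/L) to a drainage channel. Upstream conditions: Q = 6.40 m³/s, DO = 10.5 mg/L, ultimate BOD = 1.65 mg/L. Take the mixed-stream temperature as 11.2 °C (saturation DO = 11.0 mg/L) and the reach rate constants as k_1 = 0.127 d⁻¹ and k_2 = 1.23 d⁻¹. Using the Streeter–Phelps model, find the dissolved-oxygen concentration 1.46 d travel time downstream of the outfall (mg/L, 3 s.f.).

Mixed DO = (6.40×10.5 + 1.03×3.30)/(6.40+1.03) = 70.60/7.430 = 9.502 mg/L.
Mixed L₀ = (6.40×1.65 + 1.03×114)/(7.430) = 128.0/7.430 = 17.22 mg/L.
Initial deficit D₀ = C_s − DO₀ = 11.0 − 9.502 = 1.498 mg/L.
D(1.46) = [0.127×17.22/(1.23−0.127)](e^(−0.127×1.46) − e^(−1.23×1.46)) + 1.498 e^(−1.23×1.46)
= 1.983 × (0.8308 − 0.1660) + 1.498 × 0.1660 = 1.567 mg/L.
DO = 11.0 − 1.567 = 9.433 mg/L.

DO ≈ 9.43 mg/L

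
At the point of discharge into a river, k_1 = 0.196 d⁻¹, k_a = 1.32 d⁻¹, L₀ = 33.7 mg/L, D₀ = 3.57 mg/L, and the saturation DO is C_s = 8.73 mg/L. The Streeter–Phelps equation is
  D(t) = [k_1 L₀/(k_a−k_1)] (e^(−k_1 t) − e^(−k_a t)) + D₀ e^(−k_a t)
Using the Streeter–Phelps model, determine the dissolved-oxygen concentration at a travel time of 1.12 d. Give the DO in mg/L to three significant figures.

k_1 L₀/(k_a−k_1) = 0.196×33.7/(1.32−0.196) = 6.605/1.124 = 5.877 mg/L.
e^(−k_1 t) = e^(−0.196×1.120) = 0.8029; e^(−k_a t) = e^(−1.32×1.120) = 0.2280.
D = 5.877 × (0.8029 − 0.2280) + 3.57 × 0.2280 = 3.378 + 0.8140 = 4.192 mg/L.
DO = C_s − D = 8.73 − 4.192 = 4.538 mg/L.

DO ≈ 4.54 mg/L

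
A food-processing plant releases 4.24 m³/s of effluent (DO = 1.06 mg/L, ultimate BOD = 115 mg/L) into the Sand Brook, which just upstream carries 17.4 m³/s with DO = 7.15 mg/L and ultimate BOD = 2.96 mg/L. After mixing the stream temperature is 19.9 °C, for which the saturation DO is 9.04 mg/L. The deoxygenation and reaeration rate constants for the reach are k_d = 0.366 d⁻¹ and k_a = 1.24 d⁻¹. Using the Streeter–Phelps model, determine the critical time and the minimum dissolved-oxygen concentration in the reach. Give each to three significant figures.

t_c ≈ 0.995 d; minimum DO ≈ 3.93 mg/L

Mixed DO = (17.4×7.15 + 4.24×1.06)/(17.4+4.24) = 128.9/21.64 = 5.957 mg/L.
Mixed L₀ = (17.4×2.96 + 4.24×115)/(21.64) = 539.1/21.64 = 24.91 mg/L.
Initial deficit D₀ = C_s − DO₀ = 9.04 − 5.957 = 3.083 mg/L.
t_c = (1/0.8740) ln[(1.24/0.366)(1 − 3.083×0.8740/(0.366×24.91))] = 1.144 × ln(2.387) = 0.9953 d.
D_c = (0.366/1.24) × 24.91 × e^(−0.366×0.9953) = 0.2952 × 24.91 × 0.6947 = 5.108 mg/L.
Minimum DO = 9.04 − 5.108 = 3.932 mg/L.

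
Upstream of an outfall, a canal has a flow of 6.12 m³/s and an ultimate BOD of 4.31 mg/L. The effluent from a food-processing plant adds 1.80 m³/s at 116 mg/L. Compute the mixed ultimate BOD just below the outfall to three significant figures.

29.7 mg/L

Flow-weighted mixing: C = (Q_r C_r + Q_w C_w)/(Q_r + Q_w)
= (6.12×4.31 + 1.80×116)/(6.12 + 1.80) = 235.2/7.920 = 29.69 mg/L.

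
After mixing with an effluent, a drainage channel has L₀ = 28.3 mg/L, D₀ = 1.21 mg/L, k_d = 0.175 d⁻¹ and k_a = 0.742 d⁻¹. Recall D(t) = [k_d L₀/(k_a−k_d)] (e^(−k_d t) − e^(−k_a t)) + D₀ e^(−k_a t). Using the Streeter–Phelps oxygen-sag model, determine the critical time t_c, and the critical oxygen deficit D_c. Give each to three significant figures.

t_c ≈ 2.28 d; D_c ≈ 4.47 mg/L

With k_a/k_d = 4.240 and 1 − D₀(k_a−k_d)/(k_d L₀) = 0.8615,
t_c = ln(4.240 × 0.8615) / (0.742 − 0.175) = ln(3.653) / 0.5670 = 1.295/0.5670 = 2.285 d.
D_c = (k_d/k_a) L₀ e^(−k_d t_c) = (0.175/0.742) × 28.3 × e^(−0.175×2.285) = 0.2358 × 28.3 × 0.6704 = 4.475 mg/L.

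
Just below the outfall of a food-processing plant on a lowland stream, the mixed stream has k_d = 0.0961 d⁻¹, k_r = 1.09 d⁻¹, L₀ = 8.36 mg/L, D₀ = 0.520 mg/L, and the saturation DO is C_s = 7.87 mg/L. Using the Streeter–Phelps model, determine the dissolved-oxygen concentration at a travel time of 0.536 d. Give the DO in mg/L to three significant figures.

DO ≈ 7.26 mg/L

k_d L₀/(k_r−k_d) = 0.0961×8.36/(1.09−0.0961) = 0.8034/0.9939 = 0.8083 mg/L.
e^(−k_d t) = e^(−0.0961×0.5360) = 0.9498; e^(−k_r t) = e^(−1.09×0.5360) = 0.5575.
D = 0.8083 × (0.9498 − 0.5575) + 0.520 × 0.5575 = 0.3171 + 0.2899 = 0.6070 mg/L.
DO = C_s − D = 7.87 − 0.6070 = 7.263 mg/L.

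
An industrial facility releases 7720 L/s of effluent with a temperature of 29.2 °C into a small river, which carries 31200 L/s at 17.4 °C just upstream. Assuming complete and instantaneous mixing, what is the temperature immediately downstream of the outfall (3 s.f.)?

Flow-weighted mixing: C = (Q_r C_r + Q_w C_w)/(Q_r + Q_w)
= (31200×17.4 + 7720×29.2)/(31200 + 7720) = 768300/38920 = 19.74 °C.

19.7 °C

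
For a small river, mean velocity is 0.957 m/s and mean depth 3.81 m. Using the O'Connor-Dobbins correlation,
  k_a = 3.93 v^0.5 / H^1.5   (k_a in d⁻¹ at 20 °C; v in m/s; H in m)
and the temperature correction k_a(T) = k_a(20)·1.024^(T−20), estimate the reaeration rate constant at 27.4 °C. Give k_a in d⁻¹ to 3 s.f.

k_a(20) = 3.93 × 0.957^0.5 / 3.81^1.5 = 3.93 × 0.9783 / 7.437 = 0.5170 d⁻¹.
k_a(27.4) = 0.5170 × 1.024^(27.4−20) = 0.5170 × 1.192 = 0.6161 d⁻¹.

k_a ≈ 0.616 d⁻¹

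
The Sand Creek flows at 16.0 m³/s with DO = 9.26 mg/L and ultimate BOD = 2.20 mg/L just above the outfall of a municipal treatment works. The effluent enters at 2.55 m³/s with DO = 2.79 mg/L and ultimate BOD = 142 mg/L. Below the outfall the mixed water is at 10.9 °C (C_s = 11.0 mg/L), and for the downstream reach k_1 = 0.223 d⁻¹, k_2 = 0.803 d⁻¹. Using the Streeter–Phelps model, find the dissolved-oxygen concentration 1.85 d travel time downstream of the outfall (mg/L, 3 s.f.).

Mixed DO = (16.0×9.26 + 2.55×2.79)/(16.0+2.55) = 155.3/18.55 = 8.371 mg/L.
Mixed L₀ = (16.0×2.20 + 2.55×142)/(18.55) = 397.3/18.55 = 21.42 mg/L.
Initial deficit D₀ = C_s − DO₀ = 11.0 − 8.371 = 2.629 mg/L.
D(1.85) = [0.223×21.42/(0.803−0.223)](e^(−0.223×1.85) − e^(−0.803×1.85)) + 2.629 e^(−0.803×1.85)
= 8.235 × (0.6620 − 0.2264) + 2.629 × 0.2264 = 4.182 mg/L.
DO = 11.0 − 4.182 = 6.818 mg/L.

DO ≈ 6.82 mg/L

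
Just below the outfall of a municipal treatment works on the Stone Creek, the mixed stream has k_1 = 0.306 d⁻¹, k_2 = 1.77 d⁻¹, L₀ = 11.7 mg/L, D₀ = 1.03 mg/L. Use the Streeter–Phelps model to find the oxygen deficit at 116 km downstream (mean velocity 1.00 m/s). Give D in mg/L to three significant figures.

D ≈ 1.49 mg/L

Travel time t = x/v = 116 km / (1.00 m/s) = 116000 m / 1.00 m/s = 116000 s = 1.343 d.
k_1 L₀/(k_2−k_1) = 0.306×11.7/(1.77−0.306) = 3.580/1.464 = 2.445 mg/L.
e^(−k_1 t) = e^(−0.306×1.343) = 0.6631; e^(−k_2 t) = e^(−1.77×1.343) = 0.09289.
D = 2.445 × (0.6631 − 0.09289) + 1.03 × 0.09289 = 1.394 + 0.09567 = 1.490 mg/L.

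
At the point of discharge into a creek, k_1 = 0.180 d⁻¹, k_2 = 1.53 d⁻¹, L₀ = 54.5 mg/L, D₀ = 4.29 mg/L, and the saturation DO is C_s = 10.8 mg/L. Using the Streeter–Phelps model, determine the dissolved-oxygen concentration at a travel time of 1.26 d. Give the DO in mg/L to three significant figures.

k_1 L₀/(k_2−k_1) = 0.180×54.5/(1.53−0.180) = 9.810/1.350 = 7.267 mg/L.
e^(−k_1 t) = e^(−0.180×1.260) = 0.7971; e^(−k_2 t) = e^(−1.53×1.260) = 0.1455.
D = 7.267 × (0.7971 − 0.1455) + 4.29 × 0.1455 = 4.735 + 0.6241 = 5.359 mg/L.
DO = C_s − D = 10.8 − 5.359 = 5.441 mg/L.

DO ≈ 5.44 mg/L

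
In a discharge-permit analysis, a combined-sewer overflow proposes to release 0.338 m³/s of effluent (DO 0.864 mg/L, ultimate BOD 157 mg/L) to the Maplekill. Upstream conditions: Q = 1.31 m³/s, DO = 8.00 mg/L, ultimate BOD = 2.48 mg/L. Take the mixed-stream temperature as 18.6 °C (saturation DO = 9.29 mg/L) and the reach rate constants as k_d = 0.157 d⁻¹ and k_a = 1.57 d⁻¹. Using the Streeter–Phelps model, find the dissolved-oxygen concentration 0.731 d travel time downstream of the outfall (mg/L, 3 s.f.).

Mixed DO = (1.31×8.00 + 0.338×0.864)/(1.31+0.338) = 10.77/1.648 = 6.536 mg/L.
Mixed L₀ = (1.31×2.48 + 0.338×157)/(1.648) = 56.31/1.648 = 34.17 mg/L.
Initial deficit D₀ = C_s − DO₀ = 9.29 − 6.536 = 2.754 mg/L.
D(0.731) = [0.157×34.17/(1.57−0.157)](e^(−0.157×0.731) − e^(−1.57×0.731)) + 2.754 e^(−1.57×0.731)
= 3.797 × (0.8916 − 0.3174) + 2.754 × 0.3174 = 3.054 mg/L.
DO = 9.29 − 3.054 = 6.236 mg/L.

DO ≈ 6.24 mg/L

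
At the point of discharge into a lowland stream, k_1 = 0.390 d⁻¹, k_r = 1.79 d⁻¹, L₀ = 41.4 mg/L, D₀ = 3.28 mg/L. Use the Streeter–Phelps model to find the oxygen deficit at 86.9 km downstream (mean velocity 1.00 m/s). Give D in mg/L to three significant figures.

D ≈ 6.43 mg/L

Travel time t = x/v = 86.9 km / (1.00 m/s) = 86900 m / 1.00 m/s = 86900 s = 1.006 d.
k_1 L₀/(k_r−k_1) = 0.390×41.4/(1.79−0.390) = 16.15/1.400 = 11.53 mg/L.
e^(−k_1 t) = e^(−0.390×1.006) = 0.6755; e^(−k_r t) = e^(−1.79×1.006) = 0.1652.
D = 11.53 × (0.6755 − 0.1652) + 3.28 × 0.1652 = 5.885 + 0.5420 = 6.427 mg/L.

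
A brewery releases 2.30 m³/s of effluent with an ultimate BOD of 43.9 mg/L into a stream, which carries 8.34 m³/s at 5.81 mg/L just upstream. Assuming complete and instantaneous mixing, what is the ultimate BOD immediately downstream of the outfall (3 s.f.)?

14.0 mg/L

Flow-weighted mixing: C = (Q_r C_r + Q_w C_w)/(Q_r + Q_w)
= (8.34×5.81 + 2.30×43.9)/(8.34 + 2.30) = 149.4/10.64 = 14.04 mg/L.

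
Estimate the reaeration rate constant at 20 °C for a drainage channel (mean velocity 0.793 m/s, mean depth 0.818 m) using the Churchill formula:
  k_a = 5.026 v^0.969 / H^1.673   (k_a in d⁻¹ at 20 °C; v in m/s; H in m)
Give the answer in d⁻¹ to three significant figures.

k_a ≈ 5.62 d⁻¹

k_a = 5.026 × 0.793^0.969 / 0.818^1.673 = 5.026 × 0.7987 / 0.7146 = 5.618 d⁻¹.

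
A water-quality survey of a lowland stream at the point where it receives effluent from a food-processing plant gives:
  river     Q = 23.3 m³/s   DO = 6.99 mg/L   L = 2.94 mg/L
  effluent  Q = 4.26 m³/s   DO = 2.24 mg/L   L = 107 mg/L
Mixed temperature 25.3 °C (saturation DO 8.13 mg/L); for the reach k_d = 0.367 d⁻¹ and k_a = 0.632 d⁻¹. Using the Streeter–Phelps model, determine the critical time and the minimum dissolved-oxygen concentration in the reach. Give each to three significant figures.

t_c ≈ 1.77 d; minimum DO ≈ 2.37 mg/L

Mixed DO = (23.3×6.99 + 4.26×2.24)/(23.3+4.26) = 172.4/27.56 = 6.256 mg/L.
Mixed L₀ = (23.3×2.94 + 4.26×107)/(27.56) = 524.3/27.56 = 19.02 mg/L.
Initial deficit D₀ = C_s − DO₀ = 8.13 − 6.256 = 1.874 mg/L.
t_c = (1/0.2650) ln[(0.632/0.367)(1 − 1.874×0.2650/(0.367×19.02))] = 3.774 × ln(1.600) = 1.773 d.
D_c = (0.367/0.632) × 19.02 × e^(−0.367×1.773) = 0.5807 × 19.02 × 0.5218 = 5.764 mg/L.
Minimum DO = 8.13 − 5.764 = 2.366 mg/L.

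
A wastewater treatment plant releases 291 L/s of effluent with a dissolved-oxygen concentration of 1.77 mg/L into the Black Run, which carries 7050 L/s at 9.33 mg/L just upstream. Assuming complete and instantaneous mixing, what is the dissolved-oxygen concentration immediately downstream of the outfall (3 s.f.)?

Flow-weighted mixing: C = (Q_r C_r + Q_w C_w)/(Q_r + Q_w)
= (7050×9.33 + 291×1.77)/(7050 + 291) = 66290/7341 = 9.030 mg/L.

9.03 mg/L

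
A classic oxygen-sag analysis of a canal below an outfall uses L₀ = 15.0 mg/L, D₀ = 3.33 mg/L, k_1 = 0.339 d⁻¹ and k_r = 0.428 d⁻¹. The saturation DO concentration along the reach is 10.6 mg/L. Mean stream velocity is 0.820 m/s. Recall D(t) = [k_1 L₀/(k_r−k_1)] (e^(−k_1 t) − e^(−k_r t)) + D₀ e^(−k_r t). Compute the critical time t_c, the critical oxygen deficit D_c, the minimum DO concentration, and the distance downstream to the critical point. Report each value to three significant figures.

t_c ≈ 1.94 d; D_c ≈ 6.15 mg/L; min DO ≈ 4.45 mg/L; x_c ≈ 138 km

At the critical point dD/dt = 0, so k_1 L₀ e^(−k_1 t) = k_r D. Substituting D(t) from the Streeter–Phelps equation and solving for t gives
t_c = ln[(k_r/k_1)(1 − D₀(k_r−k_1)/(k_1 L₀))] / (k_r−k_1).
Here k_r−k_1 = 0.08900 d⁻¹ and 1 − D₀(k_r−k_1)/(k_1 L₀) = 1 − 3.33×0.08900/(0.339×15.0) = 0.9417, so
t_c = ln(1.263 × 0.9417) / 0.08900 = 0.1731 / 0.08900 = 1.945 d.
D_c = (k_1/k_r) L₀ e^(−k_1 t_c) = (0.339/0.428) × 15.0 × e^(−0.339×1.945) = 0.7921 × 15.0 × 0.5172 = 6.145 mg/L.
Minimum DO = C_s − D_c = 10.6 − 6.145 = 4.455 mg/L.
x_c = v t_c = 0.820 m/s × 1.945 d × 86400 s/d = 137800 m ≈ 138 km.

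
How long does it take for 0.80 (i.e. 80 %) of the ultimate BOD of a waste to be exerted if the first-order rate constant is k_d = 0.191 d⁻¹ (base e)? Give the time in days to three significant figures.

y/L₀ = 1 − e^(−k_d t) = 0.80 ⇒ e^(−k_d t) = 0.200
t = −ln(0.200) / 0.191 = 1.609 / 0.191 = 8.426 d.

t ≈ 8.43 d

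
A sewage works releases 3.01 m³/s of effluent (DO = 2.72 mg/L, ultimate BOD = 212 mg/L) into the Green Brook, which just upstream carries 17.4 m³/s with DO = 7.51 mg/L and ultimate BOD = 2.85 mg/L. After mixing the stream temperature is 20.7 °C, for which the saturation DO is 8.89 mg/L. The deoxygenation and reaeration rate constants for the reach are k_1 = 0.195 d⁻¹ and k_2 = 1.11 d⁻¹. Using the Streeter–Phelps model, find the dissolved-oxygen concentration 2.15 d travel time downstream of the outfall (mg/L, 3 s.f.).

DO ≈ 4.64 mg/L

Mixed DO = (17.4×7.51 + 3.01×2.72)/(17.4+3.01) = 138.9/20.41 = 6.804 mg/L.
Mixed L₀ = (17.4×2.85 + 3.01×212)/(20.41) = 687.7/20.41 = 33.69 mg/L.
Initial deficit D₀ = C_s − DO₀ = 8.89 − 6.804 = 2.086 mg/L.
D(2.15) = [0.195×33.69/(1.11−0.195)](e^(−0.195×2.15) − e^(−1.11×2.15)) + 2.086 e^(−1.11×2.15)
= 7.181 × (0.6575 − 0.09195) + 2.086 × 0.09195 = 4.253 mg/L.
DO = 8.89 − 4.253 = 4.637 mg/L.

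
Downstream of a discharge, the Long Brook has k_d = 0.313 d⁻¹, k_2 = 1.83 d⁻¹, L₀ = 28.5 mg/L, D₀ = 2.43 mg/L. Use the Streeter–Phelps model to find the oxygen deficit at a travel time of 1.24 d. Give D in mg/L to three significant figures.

D ≈ 3.63 mg/L

k_d L₀/(k_2−k_d) = 0.313×28.5/(1.83−0.313) = 8.921/1.517 = 5.880 mg/L.
e^(−k_d t) = e^(−0.313×1.240) = 0.6783; e^(−k_2 t) = e^(−1.83×1.240) = 0.1034.
D = 5.880 × (0.6783 − 0.1034) + 2.43 × 0.1034 = 3.381 + 0.2512 = 3.632 mg/L.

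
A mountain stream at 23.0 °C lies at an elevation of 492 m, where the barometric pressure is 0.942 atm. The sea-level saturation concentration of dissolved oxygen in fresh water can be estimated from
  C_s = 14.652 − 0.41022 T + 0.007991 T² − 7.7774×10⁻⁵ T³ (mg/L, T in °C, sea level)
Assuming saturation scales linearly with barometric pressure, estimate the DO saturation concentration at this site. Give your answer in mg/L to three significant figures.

C_s ≈ 8.01 mg/L

At sea level: C_s = 14.652 − 0.41022×23.0 + 0.007991×23.0² − 7.7774×10⁻⁵×23.0³ = 8.498 mg/L.
Pressure correction: C_s' = 8.498 × 0.942 = 8.005 mg/L.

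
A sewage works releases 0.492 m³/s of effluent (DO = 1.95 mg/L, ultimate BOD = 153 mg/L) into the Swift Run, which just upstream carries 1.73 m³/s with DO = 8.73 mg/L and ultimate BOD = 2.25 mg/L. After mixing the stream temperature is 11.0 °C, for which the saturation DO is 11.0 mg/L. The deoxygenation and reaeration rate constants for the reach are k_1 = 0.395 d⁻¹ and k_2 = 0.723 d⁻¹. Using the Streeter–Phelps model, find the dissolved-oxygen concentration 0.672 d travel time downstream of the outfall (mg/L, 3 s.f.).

DO ≈ 2.17 mg/L

Mixed DO = (1.73×8.73 + 0.492×1.95)/(1.73+0.492) = 16.06/2.222 = 7.229 mg/L.
Mixed L₀ = (1.73×2.25 + 0.492×153)/(2.222) = 79.17/2.222 = 35.63 mg/L.
Initial deficit D₀ = C_s − DO₀ = 11.0 − 7.229 = 3.771 mg/L.
D(0.672) = [0.395×35.63/(0.723−0.395)](e^(−0.395×0.672) − e^(−0.723×0.672)) + 3.771 e^(−0.723×0.672)
= 42.91 × (0.7669 − 0.6152) + 3.771 × 0.6152 = 8.829 mg/L.
DO = 11.0 − 8.829 = 2.171 mg/L.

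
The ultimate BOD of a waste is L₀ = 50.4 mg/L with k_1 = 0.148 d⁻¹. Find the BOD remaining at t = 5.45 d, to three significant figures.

L_t = L₀ e^(−k_1 t) = 50.4 × e^(−0.148×5.45) = 50.4 × 0.4464 = 22.50 mg/L.

L ≈ 22.5 mg/L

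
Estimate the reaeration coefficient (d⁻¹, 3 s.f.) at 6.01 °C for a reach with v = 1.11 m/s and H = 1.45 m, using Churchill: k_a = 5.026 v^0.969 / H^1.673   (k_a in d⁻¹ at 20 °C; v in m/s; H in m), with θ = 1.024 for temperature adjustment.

k_a ≈ 2.14 d⁻¹

k_a(20) = 5.026 × 1.11^0.969 / 1.45^1.673 = 5.026 × 1.106 / 1.862 = 2.987 d⁻¹.
k_a(6.01) = 2.987 × 1.024^(6.01−20) = 2.987 × 0.7176 = 2.143 d⁻¹.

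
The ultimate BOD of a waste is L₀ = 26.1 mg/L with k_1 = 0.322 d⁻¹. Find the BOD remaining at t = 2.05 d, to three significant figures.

L_t = L₀ e^(−k_1 t) = 26.1 × e^(−0.322×2.05) = 26.1 × 0.5168 = 13.49 mg/L.

L ≈ 13.5 mg/L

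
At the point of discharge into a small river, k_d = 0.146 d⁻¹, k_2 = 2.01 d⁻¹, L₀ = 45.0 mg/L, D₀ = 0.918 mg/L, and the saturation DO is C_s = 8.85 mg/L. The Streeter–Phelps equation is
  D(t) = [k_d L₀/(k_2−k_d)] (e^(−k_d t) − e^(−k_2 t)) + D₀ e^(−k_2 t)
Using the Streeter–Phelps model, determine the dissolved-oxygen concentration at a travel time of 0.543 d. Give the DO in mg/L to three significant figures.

DO ≈ 6.47 mg/L

k_d L₀/(k_2−k_d) = 0.146×45.0/(2.01−0.146) = 6.570/1.864 = 3.525 mg/L.
e^(−k_d t) = e^(−0.146×0.5430) = 0.9238; e^(−k_2 t) = e^(−2.01×0.5430) = 0.3357.
D = 3.525 × (0.9238 − 0.3357) + 0.918 × 0.3357 = 2.073 + 0.3082 = 2.381 mg/L.
DO = C_s − D = 8.85 − 2.381 = 6.469 mg/L.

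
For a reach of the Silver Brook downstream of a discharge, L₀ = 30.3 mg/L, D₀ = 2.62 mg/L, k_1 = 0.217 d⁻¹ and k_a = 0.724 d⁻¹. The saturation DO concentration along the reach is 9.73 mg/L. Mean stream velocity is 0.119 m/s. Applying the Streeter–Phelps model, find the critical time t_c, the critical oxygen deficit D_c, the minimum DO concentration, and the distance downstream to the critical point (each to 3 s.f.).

With k_a/k_1 = 3.336 and 1 − D₀(k_a−k_1)/(k_1 L₀) = 0.7980,
t_c = ln(3.336 × 0.7980) / (0.724 − 0.217) = ln(2.662) / 0.5070 = 0.9792/0.5070 = 1.931 d.
L(t_c) = L₀ e^(−k_1 t_c) = 30.3 × 0.6576 = 19.93 mg/L, and at the critical point k_a D_c = k_1 L, so D_c = (0.217/0.724) × 19.93 = 5.972 mg/L.
Minimum DO = C_s − D_c = 9.73 − 5.972 = 3.758 mg/L.
x_c = v t_c = 0.119 m/s × 1.931 d × 86400 s/d = 19860 m ≈ 19.9 km.

t_c ≈ 1.93 d; D_c ≈ 5.97 mg/L; min DO ≈ 3.76 mg/L; x_c ≈ 19.9 km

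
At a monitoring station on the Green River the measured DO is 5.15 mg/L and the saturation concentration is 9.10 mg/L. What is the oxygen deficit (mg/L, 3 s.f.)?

D ≈ 3.95 mg/L

D = C_s − C = 9.10 − 5.15 = 3.95 mg/L.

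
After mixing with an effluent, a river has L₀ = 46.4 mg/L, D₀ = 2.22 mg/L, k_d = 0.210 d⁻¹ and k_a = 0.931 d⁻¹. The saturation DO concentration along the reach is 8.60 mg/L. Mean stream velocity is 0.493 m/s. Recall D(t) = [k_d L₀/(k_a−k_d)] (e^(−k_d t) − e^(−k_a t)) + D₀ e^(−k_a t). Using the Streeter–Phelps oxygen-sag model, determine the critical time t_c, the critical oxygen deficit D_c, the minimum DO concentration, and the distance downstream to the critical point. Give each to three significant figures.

t_c ≈ 1.82 d; D_c ≈ 7.15 mg/L; min DO ≈ 1.45 mg/L; x_c ≈ 77.4 km

With k_a/k_d = 4.433 and 1 − D₀(k_a−k_d)/(k_d L₀) = 0.8357,
t_c = ln(4.433 × 0.8357) / (0.931 − 0.210) = ln(3.705) / 0.7210 = 1.310/0.7210 = 1.817 d.
L(t_c) = L₀ e^(−k_d t_c) = 46.4 × 0.6829 = 31.68 mg/L, and at the critical point k_a D_c = k_d L, so D_c = (0.210/0.931) × 31.68 = 7.147 mg/L.
Minimum DO = C_s − D_c = 8.60 − 7.147 = 1.453 mg/L.
x_c = v t_c = 0.493 m/s × 1.817 d × 86400 s/d = 77370 m ≈ 77.4 km.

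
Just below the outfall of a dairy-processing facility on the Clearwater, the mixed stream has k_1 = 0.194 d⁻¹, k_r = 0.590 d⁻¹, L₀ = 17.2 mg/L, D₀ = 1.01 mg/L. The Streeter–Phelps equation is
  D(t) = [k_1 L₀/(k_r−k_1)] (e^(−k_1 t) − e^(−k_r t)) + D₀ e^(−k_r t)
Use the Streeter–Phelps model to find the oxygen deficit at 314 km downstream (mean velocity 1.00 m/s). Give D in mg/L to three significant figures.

Travel time t = x/v = 314 km / (1.00 m/s) = 314000 m / 1.00 m/s = 314000 s = 3.634 d.
k_1 L₀/(k_r−k_1) = 0.194×17.2/(0.590−0.194) = 3.337/0.3960 = 8.426 mg/L.
e^(−k_1 t) = e^(−0.194×3.634) = 0.4941; e^(−k_r t) = e^(−0.590×3.634) = 0.1172.
D = 8.426 × (0.4941 − 0.1172) + 1.01 × 0.1172 = 3.176 + 0.1183 = 3.294 mg/L.

D ≈ 3.29 mg/L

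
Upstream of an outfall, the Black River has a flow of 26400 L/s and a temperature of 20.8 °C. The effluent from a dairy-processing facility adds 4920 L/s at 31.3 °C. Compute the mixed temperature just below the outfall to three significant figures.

Flow-weighted mixing: C = (Q_r C_r + Q_w C_w)/(Q_r + Q_w)
= (26400×20.8 + 4920×31.3)/(26400 + 4920) = 703100/31320 = 22.45 °C.

22.4 °C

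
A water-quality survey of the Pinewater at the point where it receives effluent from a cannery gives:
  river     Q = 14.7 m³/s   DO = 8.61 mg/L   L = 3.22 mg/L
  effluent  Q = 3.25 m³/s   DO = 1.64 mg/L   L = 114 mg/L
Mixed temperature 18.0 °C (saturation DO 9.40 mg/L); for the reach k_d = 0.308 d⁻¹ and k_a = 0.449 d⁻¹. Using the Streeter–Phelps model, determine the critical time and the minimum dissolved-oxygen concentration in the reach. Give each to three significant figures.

t_c ≈ 2.38 d; minimum DO ≈ 1.73 mg/L

Mixed DO = (14.7×8.61 + 3.25×1.64)/(14.7+3.25) = 131.9/17.95 = 7.348 mg/L.
Mixed L₀ = (14.7×3.22 + 3.25×114)/(17.95) = 417.8/17.95 = 23.28 mg/L.
Initial deficit D₀ = C_s − DO₀ = 9.40 − 7.348 = 2.052 mg/L.
t_c = (1/0.1410) ln[(0.449/0.308)(1 − 2.052×0.1410/(0.308×23.28))] = 7.092 × ln(1.399) = 2.381 d.
D_c = (0.308/0.449) × 23.28 × e^(−0.308×2.381) = 0.6860 × 23.28 × 0.4803 = 7.669 mg/L.
Minimum DO = 9.40 − 7.669 = 1.731 mg/L.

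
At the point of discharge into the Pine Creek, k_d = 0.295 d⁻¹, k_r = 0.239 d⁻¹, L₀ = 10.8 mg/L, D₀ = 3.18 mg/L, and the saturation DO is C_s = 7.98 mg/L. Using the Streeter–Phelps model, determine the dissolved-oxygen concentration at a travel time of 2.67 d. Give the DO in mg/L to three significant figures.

DO ≈ 2.13 mg/L

k_d L₀/(k_r−k_d) = 0.295×10.8/(0.239−0.295) = 3.186/-0.05600 = -56.89 mg/L.
e^(−k_d t) = e^(−0.295×2.670) = 0.4549; e^(−k_r t) = e^(−0.239×2.670) = 0.5283.
D = -56.89 × (0.4549 − 0.5283) + 3.18 × 0.5283 = 4.174 + 1.680 = 5.854 mg/L.
DO = C_s − D = 7.98 − 5.854 = 2.126 mg/L.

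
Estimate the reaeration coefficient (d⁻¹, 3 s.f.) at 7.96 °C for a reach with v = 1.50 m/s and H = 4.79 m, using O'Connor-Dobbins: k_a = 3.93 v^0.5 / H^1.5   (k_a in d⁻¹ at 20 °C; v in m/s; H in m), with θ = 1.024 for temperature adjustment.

k_a ≈ 0.345 d⁻¹

k_a(20) = 3.93 × 1.50^0.5 / 4.79^1.5 = 3.93 × 1.225 / 10.48 = 0.4591 d⁻¹.
k_a(7.96) = 0.4591 × 1.024^(7.96−20) = 0.4591 × 0.7516 = 0.3451 d⁻¹.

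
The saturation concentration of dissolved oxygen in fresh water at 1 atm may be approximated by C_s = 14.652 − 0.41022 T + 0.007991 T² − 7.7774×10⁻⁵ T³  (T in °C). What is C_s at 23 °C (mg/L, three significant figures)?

C_s = 14.652 − 0.41022×23 + 0.007991×23² − 7.7774×10⁻⁵×23³ = 8.498 mg/L.

C_s ≈ 8.50 mg/L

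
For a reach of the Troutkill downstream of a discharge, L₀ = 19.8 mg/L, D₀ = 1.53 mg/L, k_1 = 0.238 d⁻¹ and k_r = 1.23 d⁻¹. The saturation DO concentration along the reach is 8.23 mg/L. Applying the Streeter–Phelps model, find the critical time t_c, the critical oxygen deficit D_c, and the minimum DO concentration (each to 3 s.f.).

At the critical point dD/dt = 0, so k_1 L₀ e^(−k_1 t) = k_r D. Substituting D(t) from the Streeter–Phelps equation and solving for t gives
t_c = ln[(k_r/k_1)(1 − D₀(k_r−k_1)/(k_1 L₀))] / (k_r−k_1).
Here k_r−k_1 = 0.9920 d⁻¹ and 1 − D₀(k_r−k_1)/(k_1 L₀) = 1 − 1.53×0.9920/(0.238×19.8) = 0.6779, so
t_c = ln(5.168 × 0.6779) / 0.9920 = 1.254 / 0.9920 = 1.264 d.
D_c = (k_1/k_r) L₀ e^(−k_1 t_c) = (0.238/1.23) × 19.8 × e^(−0.238×1.264) = 0.1935 × 19.8 × 0.7402 = 2.836 mg/L.
Minimum DO = C_s − D_c = 8.23 − 2.836 = 5.394 mg/L.

t_c ≈ 1.26 d; D_c ≈ 2.84 mg/L; min DO ≈ 5.39 mg/L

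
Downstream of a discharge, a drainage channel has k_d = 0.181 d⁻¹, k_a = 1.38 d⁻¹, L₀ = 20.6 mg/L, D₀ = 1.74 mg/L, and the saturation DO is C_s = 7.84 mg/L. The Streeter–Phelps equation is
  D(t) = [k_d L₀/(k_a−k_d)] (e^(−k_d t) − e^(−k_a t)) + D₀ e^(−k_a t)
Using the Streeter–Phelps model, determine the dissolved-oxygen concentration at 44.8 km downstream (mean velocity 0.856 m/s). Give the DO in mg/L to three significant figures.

DO ≈ 5.65 mg/L

Travel time t = x/v = 44.8 km / (0.856 m/s) = 44800 m / 0.856 m/s = 52340 s = 0.6057 d.
k_d L₀/(k_a−k_d) = 0.181×20.6/(1.38−0.181) = 3.729/1.199 = 3.110 mg/L.
e^(−k_d t) = e^(−0.181×0.6057) = 0.8962; e^(−k_a t) = e^(−1.38×0.6057) = 0.4335.
D = 3.110 × (0.8962 − 0.4335) + 1.74 × 0.4335 = 1.439 + 0.7542 = 2.193 mg/L.
DO = C_s − D = 7.84 − 2.193 = 5.647 mg/L.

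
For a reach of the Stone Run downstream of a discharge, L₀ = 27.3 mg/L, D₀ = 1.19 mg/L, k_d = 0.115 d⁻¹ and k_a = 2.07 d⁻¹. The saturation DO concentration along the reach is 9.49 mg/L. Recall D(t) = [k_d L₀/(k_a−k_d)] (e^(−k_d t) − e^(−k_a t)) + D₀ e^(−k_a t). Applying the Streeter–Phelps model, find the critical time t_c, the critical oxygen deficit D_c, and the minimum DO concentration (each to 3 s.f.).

At the critical point dD/dt = 0, so k_d L₀ e^(−k_d t) = k_a D. Substituting D(t) from the Streeter–Phelps equation and solving for t gives
t_c = ln[(k_a/k_d)(1 − D₀(k_a−k_d)/(k_d L₀))] / (k_a−k_d).
Here k_a−k_d = 1.955 d⁻¹ and 1 − D₀(k_a−k_d)/(k_d L₀) = 1 − 1.19×1.955/(0.115×27.3) = 0.2590, so
t_c = ln(18.00 × 0.2590) / 1.955 = 1.539 / 1.955 = 0.7874 d.
L(t_c) = L₀ e^(−k_d t_c) = 27.3 × 0.9134 = 24.94 mg/L, and at the critical point k_a D_c = k_d L, so D_c = (0.115/2.07) × 24.94 = 1.385 mg/L.
Minimum DO = C_s − D_c = 9.49 − 1.385 = 8.105 mg/L.

t_c ≈ 0.787 d; D_c ≈ 1.39 mg/L; min DO ≈ 8.10 mg/L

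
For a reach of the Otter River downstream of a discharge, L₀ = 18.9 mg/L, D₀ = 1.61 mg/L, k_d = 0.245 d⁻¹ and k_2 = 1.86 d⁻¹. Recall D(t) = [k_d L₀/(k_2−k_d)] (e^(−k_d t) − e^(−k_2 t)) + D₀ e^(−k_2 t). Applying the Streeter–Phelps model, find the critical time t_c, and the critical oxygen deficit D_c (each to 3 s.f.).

t_c ≈ 0.745 d; D_c ≈ 2.07 mg/L

At the critical point dD/dt = 0, so k_d L₀ e^(−k_d t) = k_2 D. Substituting D(t) from the Streeter–Phelps equation and solving for t gives
t_c = ln[(k_2/k_d)(1 − D₀(k_2−k_d)/(k_d L₀))] / (k_2−k_d).
Here k_2−k_d = 1.615 d⁻¹ and 1 − D₀(k_2−k_d)/(k_d L₀) = 1 − 1.61×1.615/(0.245×18.9) = 0.4385, so
t_c = ln(7.592 × 0.4385) / 1.615 = 1.203 / 1.615 = 0.7447 d.
D_c = (k_d/k_2) L₀ e^(−k_d t_c) = (0.245/1.86) × 18.9 × e^(−0.245×0.7447) = 0.1317 × 18.9 × 0.8332 = 2.074 mg/L.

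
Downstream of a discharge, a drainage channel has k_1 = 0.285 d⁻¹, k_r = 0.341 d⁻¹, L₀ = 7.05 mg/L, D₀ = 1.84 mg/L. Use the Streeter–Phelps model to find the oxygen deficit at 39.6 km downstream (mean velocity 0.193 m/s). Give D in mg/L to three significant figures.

Travel time t = x/v = 39.6 km / (0.193 m/s) = 39600 m / 0.193 m/s = 205200 s = 2.375 d.
k_1 L₀/(k_r−k_1) = 0.285×7.05/(0.341−0.285) = 2.009/0.05600 = 35.88 mg/L.
e^(−k_1 t) = e^(−0.285×2.375) = 0.5082; e^(−k_r t) = e^(−0.341×2.375) = 0.4449.
D = 35.88 × (0.5082 − 0.4449) + 1.84 × 0.4449 = 2.271 + 0.8187 = 3.089 mg/L.

D ≈ 3.09 mg/L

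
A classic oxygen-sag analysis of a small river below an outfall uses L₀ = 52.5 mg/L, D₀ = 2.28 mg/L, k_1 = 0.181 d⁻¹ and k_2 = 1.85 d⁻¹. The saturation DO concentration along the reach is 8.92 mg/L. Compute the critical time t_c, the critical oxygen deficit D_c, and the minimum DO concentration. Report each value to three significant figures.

t_c ≈ 1.09 d; D_c ≈ 4.22 mg/L; min DO ≈ 4.70 mg/L

With k_2/k_1 = 10.22 and 1 − D₀(k_2−k_1)/(k_1 L₀) = 0.5995,
t_c = ln(10.22 × 0.5995) / (1.85 − 0.181) = ln(6.128) / 1.669 = 1.813/1.669 = 1.086 d.
D_c = (k_1/k_2) L₀ e^(−k_1 t_c) = (0.181/1.85) × 52.5 × e^(−0.181×1.086) = 0.09784 × 52.5 × 0.8215 = 4.220 mg/L.
Minimum DO = C_s − D_c = 8.92 − 4.220 = 4.700 mg/L.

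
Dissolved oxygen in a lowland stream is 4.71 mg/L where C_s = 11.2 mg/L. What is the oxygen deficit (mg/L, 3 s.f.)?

D ≈ 6.49 mg/L

D = C_s − C = 11.2 − 4.71 = 6.49 mg/L.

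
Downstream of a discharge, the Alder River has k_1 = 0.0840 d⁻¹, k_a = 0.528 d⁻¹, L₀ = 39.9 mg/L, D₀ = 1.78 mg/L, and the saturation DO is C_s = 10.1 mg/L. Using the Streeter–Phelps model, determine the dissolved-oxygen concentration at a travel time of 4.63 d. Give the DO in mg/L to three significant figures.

DO ≈ 5.48 mg/L

k_1 L₀/(k_a−k_1) = 0.0840×39.9/(0.528−0.0840) = 3.352/0.4440 = 7.549 mg/L.
e^(−k_1 t) = e^(−0.0840×4.630) = 0.6778; e^(−k_a t) = e^(−0.528×4.630) = 0.08676.
D = 7.549 × (0.6778 − 0.08676) + 1.78 × 0.08676 = 4.461 + 0.1544 = 4.616 mg/L.
DO = C_s − D = 10.1 − 4.616 = 5.484 mg/L.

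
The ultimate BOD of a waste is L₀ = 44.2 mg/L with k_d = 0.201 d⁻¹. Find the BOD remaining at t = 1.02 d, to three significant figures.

L ≈ 36.0 mg/L

L_t = L₀ e^(−k_d t) = 44.2 × e^(−0.201×1.02) = 44.2 × 0.8146 = 36.01 mg/L.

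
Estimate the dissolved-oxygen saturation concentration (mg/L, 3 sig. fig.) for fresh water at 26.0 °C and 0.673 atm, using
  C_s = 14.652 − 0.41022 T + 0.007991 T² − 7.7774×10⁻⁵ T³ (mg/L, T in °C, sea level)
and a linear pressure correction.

C_s ≈ 5.40 mg/L

At sea level: C_s = 14.652 − 0.41022×26.0 + 0.007991×26.0² − 7.7774×10⁻⁵×26.0³ = 8.021 mg/L.
Pressure correction: C_s' = 8.021 × 0.673 = 5.398 mg/L.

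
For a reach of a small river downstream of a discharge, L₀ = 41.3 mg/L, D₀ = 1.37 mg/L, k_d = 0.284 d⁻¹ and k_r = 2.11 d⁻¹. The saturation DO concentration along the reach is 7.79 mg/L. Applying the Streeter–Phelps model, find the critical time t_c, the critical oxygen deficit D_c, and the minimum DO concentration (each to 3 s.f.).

With k_r/k_d = 7.430 and 1 − D₀(k_r−k_d)/(k_d L₀) = 0.7867,
t_c = ln(7.430 × 0.7867) / (2.11 − 0.284) = ln(5.845) / 1.826 = 1.766/1.826 = 0.9669 d.
D_c = (k_d/k_r) L₀ e^(−k_d t_c) = (0.284/2.11) × 41.3 × e^(−0.284×0.9669) = 0.1346 × 41.3 × 0.7599 = 4.224 mg/L.
Minimum DO = C_s − D_c = 7.79 − 4.224 = 3.566 mg/L.

t_c ≈ 0.967 d; D_c ≈ 4.22 mg/L; min DO ≈ 3.57 mg/L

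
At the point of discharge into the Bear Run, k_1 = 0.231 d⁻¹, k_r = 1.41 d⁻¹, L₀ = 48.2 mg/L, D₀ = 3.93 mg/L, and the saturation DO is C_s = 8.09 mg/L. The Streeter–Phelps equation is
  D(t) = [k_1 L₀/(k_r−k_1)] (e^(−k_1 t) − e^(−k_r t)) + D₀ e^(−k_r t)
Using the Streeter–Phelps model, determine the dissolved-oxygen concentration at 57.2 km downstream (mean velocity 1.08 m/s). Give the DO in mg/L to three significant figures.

DO ≈ 2.22 mg/L

Travel time t = x/v = 57.2 km / (1.08 m/s) = 57200 m / 1.08 m/s = 52960 s = 0.6130 d.
k_1 L₀/(k_r−k_1) = 0.231×48.2/(1.41−0.231) = 11.13/1.179 = 9.444 mg/L.
e^(−k_1 t) = e^(−0.231×0.6130) = 0.8680; e^(−k_r t) = e^(−1.41×0.6130) = 0.4213.
D = 9.444 × (0.8680 − 0.4213) + 3.93 × 0.4213 = 4.218 + 1.656 = 5.874 mg/L.
DO = C_s − D = 8.09 − 5.874 = 2.216 mg/L.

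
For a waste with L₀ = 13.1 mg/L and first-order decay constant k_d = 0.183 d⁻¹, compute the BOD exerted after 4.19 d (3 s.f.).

y_t = L₀(1 − e^(−k_d t)) = 13.1 × (1 − e^(−0.183×4.19))
= 13.1 × (1 − 0.4645) = 13.1 × 0.5355 = 7.015 mg/L.

y ≈ 7.01 mg/L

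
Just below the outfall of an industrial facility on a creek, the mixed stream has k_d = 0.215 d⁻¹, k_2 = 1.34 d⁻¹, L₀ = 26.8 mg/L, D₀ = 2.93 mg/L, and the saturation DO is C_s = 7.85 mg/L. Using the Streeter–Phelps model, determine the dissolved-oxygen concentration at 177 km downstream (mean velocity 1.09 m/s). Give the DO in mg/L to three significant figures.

Travel time t = x/v = 177 km / (1.09 m/s) = 177000 m / 1.09 m/s = 162400 s = 1.879 d.
k_d L₀/(k_2−k_d) = 0.215×26.8/(1.34−0.215) = 5.762/1.125 = 5.122 mg/L.
e^(−k_d t) = e^(−0.215×1.879) = 0.6676; e^(−k_2 t) = e^(−1.34×1.879) = 0.08058.
D = 5.122 × (0.6676 − 0.08058) + 2.93 × 0.08058 = 3.007 + 0.2361 = 3.243 mg/L.
DO = C_s − D = 7.85 − 3.243 = 4.607 mg/L.

DO ≈ 4.61 mg/L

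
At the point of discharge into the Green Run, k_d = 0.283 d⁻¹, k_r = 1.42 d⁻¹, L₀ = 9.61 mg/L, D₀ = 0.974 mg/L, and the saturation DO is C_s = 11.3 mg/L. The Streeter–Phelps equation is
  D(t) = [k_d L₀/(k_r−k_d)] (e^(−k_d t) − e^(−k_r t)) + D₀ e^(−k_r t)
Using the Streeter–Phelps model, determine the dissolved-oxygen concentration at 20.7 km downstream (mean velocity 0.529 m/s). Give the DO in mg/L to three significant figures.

DO ≈ 9.94 mg/L

Travel time t = x/v = 20.7 km / (0.529 m/s) = 20700 m / 0.529 m/s = 39130 s = 0.4529 d.
k_d L₀/(k_r−k_d) = 0.283×9.61/(1.42−0.283) = 2.720/1.137 = 2.392 mg/L.
e^(−k_d t) = e^(−0.283×0.4529) = 0.8797; e^(−k_r t) = e^(−1.42×0.4529) = 0.5257.
D = 2.392 × (0.8797 − 0.5257) + 0.974 × 0.5257 = 0.8469 + 0.5120 = 1.359 mg/L.
DO = C_s − D = 11.3 − 1.359 = 9.941 mg/L.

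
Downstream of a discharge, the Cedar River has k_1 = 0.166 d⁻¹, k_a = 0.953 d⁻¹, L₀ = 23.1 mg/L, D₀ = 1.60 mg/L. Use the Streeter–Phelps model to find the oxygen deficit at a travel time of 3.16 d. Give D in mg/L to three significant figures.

D ≈ 2.72 mg/L

k_1 L₀/(k_a−k_1) = 0.166×23.1/(0.953−0.166) = 3.835/0.7870 = 4.872 mg/L.
e^(−k_1 t) = e^(−0.166×3.160) = 0.5918; e^(−k_a t) = e^(−0.953×3.160) = 0.04922.
D = 4.872 × (0.5918 − 0.04922) + 1.60 × 0.04922 = 2.644 + 0.07875 = 2.723 mg/L.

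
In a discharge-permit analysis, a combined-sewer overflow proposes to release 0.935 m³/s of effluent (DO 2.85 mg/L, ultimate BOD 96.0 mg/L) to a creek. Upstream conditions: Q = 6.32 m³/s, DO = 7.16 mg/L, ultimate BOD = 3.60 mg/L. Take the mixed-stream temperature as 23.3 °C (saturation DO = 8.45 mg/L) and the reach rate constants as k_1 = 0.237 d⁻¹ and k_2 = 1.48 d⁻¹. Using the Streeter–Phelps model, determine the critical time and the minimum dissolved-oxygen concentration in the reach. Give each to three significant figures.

Mixed DO = (6.32×7.16 + 0.935×2.85)/(6.32+0.935) = 47.92/7.255 = 6.605 mg/L.
Mixed L₀ = (6.32×3.60 + 0.935×96.0)/(7.255) = 112.5/7.255 = 15.51 mg/L.
Initial deficit D₀ = C_s − DO₀ = 8.45 − 6.605 = 1.845 mg/L.
t_c = (1/1.243) ln[(1.48/0.237)(1 − 1.845×1.243/(0.237×15.51))] = 0.8045 × ln(2.347) = 0.6865 d.
D_c = (0.237/1.48) × 15.51 × e^(−0.237×0.6865) = 0.1601 × 15.51 × 0.8499 = 2.111 mg/L.
Minimum DO = 8.45 − 2.111 = 6.339 mg/L.

t_c ≈ 0.686 d; minimum DO ≈ 6.34 mg/L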